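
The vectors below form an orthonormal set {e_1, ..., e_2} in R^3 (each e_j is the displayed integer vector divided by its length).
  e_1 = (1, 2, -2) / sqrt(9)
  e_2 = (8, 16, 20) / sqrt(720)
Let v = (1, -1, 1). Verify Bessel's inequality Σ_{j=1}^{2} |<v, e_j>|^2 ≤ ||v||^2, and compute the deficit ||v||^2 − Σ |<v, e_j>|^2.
Σ |<v, e_j>|^2 = 6/5; ||v||^2 = 3; deficit = 9/5

Write each e_j = u_j / sqrt(<u_j, u_j>) where u_j is the displayed integer vector. Then <v, e_j> = <v, u_j> / sqrt(<u_j, u_j>), so |<v, e_j>|^2 = <v, u_j>^2 / <u_j, u_j>.
Coefficients: <v, e_1> = -3/sqrt(9), <v, e_2> = 12/sqrt(720).
Square and sum: Σ |<v, e_j>|^2 = 6/5.
Compute ||v||^2 = v·v = 3.
Deficit = 3 − 6/5 = 9/5 ≥ 0, confirming Bessel's inequality. (The deficit equals ||v − Σ <v,e_j> e_j||^2, the squared distance from v to span{e_j}.)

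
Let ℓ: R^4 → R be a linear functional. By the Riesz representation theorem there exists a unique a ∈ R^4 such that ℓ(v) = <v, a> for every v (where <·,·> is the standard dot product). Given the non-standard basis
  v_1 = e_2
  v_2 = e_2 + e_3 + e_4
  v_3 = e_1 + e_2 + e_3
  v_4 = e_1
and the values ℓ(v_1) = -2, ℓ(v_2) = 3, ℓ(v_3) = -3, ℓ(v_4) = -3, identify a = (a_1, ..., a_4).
a = (-3, -2, 2, 3)

Write a = (a_1, ..., a_4) in the standard basis. For each basis vector v_i, ℓ(v_i) = <v_i, a> is a linear equation in the a_j's. Collect the n equations into a matrix system V a = ℓ, where row i of V is v_i (expressed in the standard basis). Since V is invertible (lower-triangular with 1s on the diagonal, up to permutation), solve by back-substitution:
  V =
[[0, 1, 0, 0],
 [0, 1, 1, 1],
 [1, 1, 1, 0],
 [1, 0, 0, 0]]
  V a = (-2, 3, -3, -3)
Solving gives a = (-3, -2, 2, 3).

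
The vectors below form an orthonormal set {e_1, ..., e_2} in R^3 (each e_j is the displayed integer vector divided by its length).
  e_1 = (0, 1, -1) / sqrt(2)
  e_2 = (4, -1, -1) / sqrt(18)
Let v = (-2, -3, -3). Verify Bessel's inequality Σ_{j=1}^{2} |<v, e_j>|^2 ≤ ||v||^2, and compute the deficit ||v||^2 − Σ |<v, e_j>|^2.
Σ |<v, e_j>|^2 = 2/9; ||v||^2 = 22; deficit = 196/9

Write each e_j = u_j / sqrt(<u_j, u_j>) where u_j is the displayed integer vector. Then <v, e_j> = <v, u_j> / sqrt(<u_j, u_j>), so |<v, e_j>|^2 = <v, u_j>^2 / <u_j, u_j>.
Coefficients: <v, e_1> = 0/sqrt(2), <v, e_2> = -2/sqrt(18).
Square and sum: Σ |<v, e_j>|^2 = 2/9.
Compute ||v||^2 = v·v = 22.
Deficit = 22 − 2/9 = 196/9 ≥ 0, confirming Bessel's inequality. (The deficit equals ||v − Σ <v,e_j> e_j||^2, the squared distance from v to span{e_j}.)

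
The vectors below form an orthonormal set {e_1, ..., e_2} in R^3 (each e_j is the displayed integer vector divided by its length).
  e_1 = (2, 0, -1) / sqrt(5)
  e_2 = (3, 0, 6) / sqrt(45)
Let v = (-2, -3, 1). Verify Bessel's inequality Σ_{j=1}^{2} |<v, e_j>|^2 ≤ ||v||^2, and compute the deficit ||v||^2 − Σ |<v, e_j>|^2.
Σ |<v, e_j>|^2 = 5; ||v||^2 = 14; deficit = 9

Write each e_j = u_j / sqrt(<u_j, u_j>) where u_j is the displayed integer vector. Then <v, e_j> = <v, u_j> / sqrt(<u_j, u_j>), so |<v, e_j>|^2 = <v, u_j>^2 / <u_j, u_j>.
Coefficients: <v, e_1> = -5/sqrt(5), <v, e_2> = 0/sqrt(45).
Square and sum: Σ |<v, e_j>|^2 = 5.
Compute ||v||^2 = v·v = 14.
Deficit = 14 − 5 = 9 ≥ 0, confirming Bessel's inequality. (The deficit equals ||v − Σ <v,e_j> e_j||^2, the squared distance from v to span{e_j}.)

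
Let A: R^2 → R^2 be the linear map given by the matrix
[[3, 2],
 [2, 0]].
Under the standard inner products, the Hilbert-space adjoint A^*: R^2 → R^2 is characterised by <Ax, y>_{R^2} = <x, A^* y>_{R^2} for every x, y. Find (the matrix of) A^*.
A^* = A^T =
[[3, 2],
 [2, 0]]

For real matrices with standard dot products, the defining identity <Ax, y> = <x, A^* y> gives (Ax)^T y = x^T (A^*) y, i.e. x^T A^T y = x^T (A^*) y. Since this holds for all x, y, we must have A^* = A^T. Therefore
A^* =
[[3, 2],
 [2, 0]].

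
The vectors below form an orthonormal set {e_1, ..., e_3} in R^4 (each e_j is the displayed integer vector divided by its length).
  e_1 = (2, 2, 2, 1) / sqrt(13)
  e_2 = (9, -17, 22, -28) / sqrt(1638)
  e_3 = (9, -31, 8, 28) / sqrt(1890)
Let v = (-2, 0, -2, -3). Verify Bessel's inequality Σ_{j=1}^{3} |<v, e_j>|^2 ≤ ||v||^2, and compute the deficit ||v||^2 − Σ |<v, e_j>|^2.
Σ |<v, e_j>|^2 = 2291/135; ||v||^2 = 17; deficit = 4/135

Write each e_j = u_j / sqrt(<u_j, u_j>) where u_j is the displayed integer vector. Then <v, e_j> = <v, u_j> / sqrt(<u_j, u_j>), so |<v, e_j>|^2 = <v, u_j>^2 / <u_j, u_j>.
Coefficients: <v, e_1> = -11/sqrt(13), <v, e_2> = 22/sqrt(1638), <v, e_3> = -118/sqrt(1890).
Square and sum: Σ |<v, e_j>|^2 = 2291/135.
Compute ||v||^2 = v·v = 17.
Deficit = 17 − 2291/135 = 4/135 ≥ 0, confirming Bessel's inequality. (The deficit equals ||v − Σ <v,e_j> e_j||^2, the squared distance from v to span{e_j}.)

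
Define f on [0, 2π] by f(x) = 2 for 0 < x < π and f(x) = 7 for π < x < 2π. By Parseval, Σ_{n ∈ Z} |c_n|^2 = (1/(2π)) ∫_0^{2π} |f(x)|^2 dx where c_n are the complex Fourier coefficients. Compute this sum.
Σ |c_n|^2 = 53/2

Parseval equates the L^2 energy of f (normalised by 1/(2π)) with the ℓ^2 sum of its Fourier coefficients: (1/(2π)) ∫_0^{2π} |f|^2 = Σ |c_n|^2.
Compute the left side: (1/(2π)) [∫_0^π 2^2 dx + ∫_π^{2π} 7^2 dx] = (1/(2π)) · (4π + 49π) = (4 + 49)/2 = 53/2.
So Σ_{n ∈ Z} |c_n|^2 = 53/2.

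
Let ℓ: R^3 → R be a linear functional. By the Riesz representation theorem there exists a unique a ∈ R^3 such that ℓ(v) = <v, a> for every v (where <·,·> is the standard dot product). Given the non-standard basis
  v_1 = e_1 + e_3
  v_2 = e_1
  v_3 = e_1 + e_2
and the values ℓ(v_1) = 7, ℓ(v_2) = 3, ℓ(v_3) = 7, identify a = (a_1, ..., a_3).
a = (3, 4, 4)

Write a = (a_1, ..., a_3) in the standard basis. For each basis vector v_i, ℓ(v_i) = <v_i, a> is a linear equation in the a_j's. Collect the n equations into a matrix system V a = ℓ, where row i of V is v_i (expressed in the standard basis). Since V is invertible (lower-triangular with 1s on the diagonal, up to permutation), solve by back-substitution:
  V =
[[1, 0, 1],
 [1, 0, 0],
 [1, 1, 0]]
  V a = (7, 3, 7)
Solving gives a = (3, 4, 4).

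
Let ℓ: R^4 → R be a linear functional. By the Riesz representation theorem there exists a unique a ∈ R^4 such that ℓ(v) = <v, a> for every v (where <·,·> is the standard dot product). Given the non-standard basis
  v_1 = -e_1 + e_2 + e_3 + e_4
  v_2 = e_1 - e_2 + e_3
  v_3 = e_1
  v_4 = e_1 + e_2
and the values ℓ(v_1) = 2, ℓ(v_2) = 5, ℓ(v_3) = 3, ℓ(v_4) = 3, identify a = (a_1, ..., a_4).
a = (3, 0, 2, 3)

Write a = (a_1, ..., a_4) in the standard basis. For each basis vector v_i, ℓ(v_i) = <v_i, a> is a linear equation in the a_j's. Collect the n equations into a matrix system V a = ℓ, where row i of V is v_i (expressed in the standard basis). Since V is invertible (lower-triangular with 1s on the diagonal, up to permutation), solve by back-substitution:
  V =
[[-1, 1, 1, 1],
 [1, -1, 1, 0],
 [1, 0, 0, 0],
 [1, 1, 0, 0]]
  V a = (2, 5, 3, 3)
Solving gives a = (3, 0, 2, 3).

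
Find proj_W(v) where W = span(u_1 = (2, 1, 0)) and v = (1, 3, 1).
proj_W(v) = (2, 1, 0)

Set up U = [u_1 | ... | u_1] ∈ R^(3×1). The projector onto W = col(U) is P = U (U^T U)^(-1) U^T.
Compute U^T U =
  [5],
and U^T v = (5).
Solve U^T U · c = U^T v for the coefficients: c = (1). The projection is proj_W(v) = U c.
Check: (v - proj_W(v)) · u_1 = 0  (should be 0).
Result: proj_W(v) = (2, 1, 0).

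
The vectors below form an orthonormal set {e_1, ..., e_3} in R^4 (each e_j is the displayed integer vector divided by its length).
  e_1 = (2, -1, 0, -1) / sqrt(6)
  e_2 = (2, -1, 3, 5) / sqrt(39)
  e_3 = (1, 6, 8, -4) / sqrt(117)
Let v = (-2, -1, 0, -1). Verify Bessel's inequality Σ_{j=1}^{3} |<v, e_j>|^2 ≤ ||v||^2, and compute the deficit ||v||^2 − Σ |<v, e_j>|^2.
Σ |<v, e_j>|^2 = 22/9; ||v||^2 = 6; deficit = 32/9

Write each e_j = u_j / sqrt(<u_j, u_j>) where u_j is the displayed integer vector. Then <v, e_j> = <v, u_j> / sqrt(<u_j, u_j>), so |<v, e_j>|^2 = <v, u_j>^2 / <u_j, u_j>.
Coefficients: <v, e_1> = -2/sqrt(6), <v, e_2> = -8/sqrt(39), <v, e_3> = -4/sqrt(117).
Square and sum: Σ |<v, e_j>|^2 = 22/9.
Compute ||v||^2 = v·v = 6.
Deficit = 6 − 22/9 = 32/9 ≥ 0, confirming Bessel's inequality. (The deficit equals ||v − Σ <v,e_j> e_j||^2, the squared distance from v to span{e_j}.)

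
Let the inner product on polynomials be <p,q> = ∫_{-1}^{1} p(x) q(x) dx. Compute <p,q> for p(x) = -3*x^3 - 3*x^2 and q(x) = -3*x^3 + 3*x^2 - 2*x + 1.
<p,q> = -22/35

Expand the product: p(x)·q(x) = 9*x^6 - 3*x^4 + 3*x^3 - 3*x^2.
∫_{-1}^{1} of each monomial x^k gives [2/(k+1) if k even, 0 if k odd]. Integrating term-by-term (or equivalently evaluating the antiderivative F(x) = 9*x^7/7 - 3*x^5/5 + 3*x^4/4 - x^3 at the endpoints):
  F(1) − F(−1) = 61/140 − (149/140) = -22/35.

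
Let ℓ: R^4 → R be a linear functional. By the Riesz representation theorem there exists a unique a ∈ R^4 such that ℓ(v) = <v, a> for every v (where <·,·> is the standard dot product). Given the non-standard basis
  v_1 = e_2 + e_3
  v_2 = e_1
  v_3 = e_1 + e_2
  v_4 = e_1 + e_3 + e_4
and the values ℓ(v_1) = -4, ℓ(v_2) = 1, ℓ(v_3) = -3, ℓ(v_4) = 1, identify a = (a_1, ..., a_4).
a = (1, -4, 0, 0)

Write a = (a_1, ..., a_4) in the standard basis. For each basis vector v_i, ℓ(v_i) = <v_i, a> is a linear equation in the a_j's. Collect the n equations into a matrix system V a = ℓ, where row i of V is v_i (expressed in the standard basis). Since V is invertible (lower-triangular with 1s on the diagonal, up to permutation), solve by back-substitution:
  V =
[[0, 1, 1, 0],
 [1, 0, 0, 0],
 [1, 1, 0, 0],
 [1, 0, 1, 1]]
  V a = (-4, 1, -3, 1)
Solving gives a = (1, -4, 0, 0).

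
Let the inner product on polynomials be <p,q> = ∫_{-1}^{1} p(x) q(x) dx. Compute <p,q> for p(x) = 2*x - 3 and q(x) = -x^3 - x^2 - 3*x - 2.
<p,q> = 46/5

Expand the product: p(x)·q(x) = -2*x^4 + x^3 - 3*x^2 + 5*x + 6.
∫_{-1}^{1} of each monomial x^k gives [2/(k+1) if k even, 0 if k odd]. Integrating term-by-term (or equivalently evaluating the antiderivative F(x) = -2*x^5/5 + x^4/4 - x^3 + 5*x^2/2 + 6*x at the endpoints):
  F(1) − F(−1) = 147/20 − (-37/20) = 46/5.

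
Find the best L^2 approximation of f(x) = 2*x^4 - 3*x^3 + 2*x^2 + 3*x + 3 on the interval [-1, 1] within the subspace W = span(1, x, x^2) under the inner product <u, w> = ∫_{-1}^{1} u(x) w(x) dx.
g(x) = 26*x^2/7 + 6*x/5 + 99/35

The best approximation g ∈ W is the orthogonal projection of f onto W. Writing g = a_0 + a_1 x + a_2 x^2, the coefficients solve the normal equations G · a = b where
  G_{ij} = <φ_i, φ_j> and b_i = <f, φ_i>, with φ_0 = 1, φ_1 = x, φ_2 = x^2.
G =
  [2, 0, 2/3]
  [0, 2/3, 0]
  [2/3, 0, 2/5],
b = (122/15, 4/5, 118/35).
Solving gives a_0 = 99/35, a_1 = 6/5, a_2 = 26/7, so
  g(x) = 26*x^2/7 + 6*x/5 + 99/35.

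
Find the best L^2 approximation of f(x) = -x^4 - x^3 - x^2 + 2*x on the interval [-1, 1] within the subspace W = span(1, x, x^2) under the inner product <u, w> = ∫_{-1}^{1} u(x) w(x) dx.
g(x) = -13*x^2/7 + 7*x/5 + 3/35

The best approximation g ∈ W is the orthogonal projection of f onto W. Writing g = a_0 + a_1 x + a_2 x^2, the coefficients solve the normal equations G · a = b where
  G_{ij} = <φ_i, φ_j> and b_i = <f, φ_i>, with φ_0 = 1, φ_1 = x, φ_2 = x^2.
G =
  [2, 0, 2/3]
  [0, 2/3, 0]
  [2/3, 0, 2/5],
b = (-16/15, 14/15, -24/35).
Solving gives a_0 = 3/35, a_1 = 7/5, a_2 = -13/7, so
  g(x) = -13*x^2/7 + 7*x/5 + 3/35.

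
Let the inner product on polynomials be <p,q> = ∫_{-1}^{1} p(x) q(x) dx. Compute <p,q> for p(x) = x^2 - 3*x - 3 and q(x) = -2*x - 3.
<p,q> = 20

Expand the product: p(x)·q(x) = -2*x^3 + 3*x^2 + 15*x + 9.
∫_{-1}^{1} of each monomial x^k gives [2/(k+1) if k even, 0 if k odd]. Integrating term-by-term (or equivalently evaluating the antiderivative F(x) = -x^4/2 + x^3 + 15*x^2/2 + 9*x at the endpoints):
  F(1) − F(−1) = 17 − (-3) = 20.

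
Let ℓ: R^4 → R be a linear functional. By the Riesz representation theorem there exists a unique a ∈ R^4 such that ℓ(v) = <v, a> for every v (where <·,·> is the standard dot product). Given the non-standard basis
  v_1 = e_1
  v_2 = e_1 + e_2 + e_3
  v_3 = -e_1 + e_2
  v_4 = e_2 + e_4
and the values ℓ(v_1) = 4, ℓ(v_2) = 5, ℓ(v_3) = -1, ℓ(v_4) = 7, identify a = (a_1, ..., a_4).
a = (4, 3, -2, 4)

Write a = (a_1, ..., a_4) in the standard basis. For each basis vector v_i, ℓ(v_i) = <v_i, a> is a linear equation in the a_j's. Collect the n equations into a matrix system V a = ℓ, where row i of V is v_i (expressed in the standard basis). Since V is invertible (lower-triangular with 1s on the diagonal, up to permutation), solve by back-substitution:
  V =
[[1, 0, 0, 0],
 [1, 1, 1, 0],
 [-1, 1, 0, 0],
 [0, 1, 0, 1]]
  V a = (4, 5, -1, 7)
Solving gives a = (4, 3, -2, 4).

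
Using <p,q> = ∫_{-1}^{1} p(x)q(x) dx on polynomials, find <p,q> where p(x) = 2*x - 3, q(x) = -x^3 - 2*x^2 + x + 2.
<p,q> = -112/15

Expand the product: p(x)·q(x) = -2*x^4 - x^3 + 8*x^2 + x - 6.
∫_{-1}^{1} of each monomial x^k gives [2/(k+1) if k even, 0 if k odd]. Integrating term-by-term (or equivalently evaluating the antiderivative F(x) = -2*x^5/5 - x^4/4 + 8*x^3/3 + x^2/2 - 6*x at the endpoints):
  F(1) − F(−1) = -209/60 − (239/60) = -112/15.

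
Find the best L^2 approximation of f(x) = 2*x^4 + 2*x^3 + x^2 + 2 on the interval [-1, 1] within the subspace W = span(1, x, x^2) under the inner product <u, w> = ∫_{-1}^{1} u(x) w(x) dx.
g(x) = 19*x^2/7 + 6*x/5 + 64/35

The best approximation g ∈ W is the orthogonal projection of f onto W. Writing g = a_0 + a_1 x + a_2 x^2, the coefficients solve the normal equations G · a = b where
  G_{ij} = <φ_i, φ_j> and b_i = <f, φ_i>, with φ_0 = 1, φ_1 = x, φ_2 = x^2.
G =
  [2, 0, 2/3]
  [0, 2/3, 0]
  [2/3, 0, 2/5],
b = (82/15, 4/5, 242/105).
Solving gives a_0 = 64/35, a_1 = 6/5, a_2 = 19/7, so
  g(x) = 19*x^2/7 + 6*x/5 + 64/35.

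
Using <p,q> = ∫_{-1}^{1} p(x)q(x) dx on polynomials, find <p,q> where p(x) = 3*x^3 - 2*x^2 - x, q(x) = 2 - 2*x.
<p,q> = -56/15

Expand the product: p(x)·q(x) = -6*x^4 + 10*x^3 - 2*x^2 - 2*x.
∫_{-1}^{1} of each monomial x^k gives [2/(k+1) if k even, 0 if k odd]. Integrating term-by-term (or equivalently evaluating the antiderivative F(x) = -6*x^5/5 + 5*x^4/2 - 2*x^3/3 - x^2 at the endpoints):
  F(1) − F(−1) = -11/30 − (101/30) = -56/15.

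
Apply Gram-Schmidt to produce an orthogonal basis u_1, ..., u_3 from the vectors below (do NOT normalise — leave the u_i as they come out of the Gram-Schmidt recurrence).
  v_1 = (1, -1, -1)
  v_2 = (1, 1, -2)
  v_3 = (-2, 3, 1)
Orthogonal basis:
  u_1 = (1, -1, -1)
  u_2 = (1/3, 5/3, -4/3)
  u_3 = (-3/14, -1/14, -1/7)

Apply the Gram-Schmidt recurrence
  u_1 = v_1
  u_i = v_i − Σ_{j<i} ((v_i · u_j) / (u_j · u_j)) · u_j.

Step by step this gives:
  u_1 = (1, -1, -1)
  u_2 = (1/3, 5/3, -4/3)
  u_3 = (-3/14, -1/14, -1/7)

Orthogonality check:
  u_2 · u_1 = 0 (should be 0)
  u_3 · u_1 = 0 (should be 0)
  u_3 · u_2 = 0 (should be 0)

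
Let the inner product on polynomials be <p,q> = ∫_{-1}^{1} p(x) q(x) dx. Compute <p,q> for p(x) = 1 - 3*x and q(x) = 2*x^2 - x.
<p,q> = 10/3

Expand the product: p(x)·q(x) = -6*x^3 + 5*x^2 - x.
∫_{-1}^{1} of each monomial x^k gives [2/(k+1) if k even, 0 if k odd]. Integrating term-by-term (or equivalently evaluating the antiderivative F(x) = -3*x^4/2 + 5*x^3/3 - x^2/2 at the endpoints):
  F(1) − F(−1) = -1/3 − (-11/3) = 10/3.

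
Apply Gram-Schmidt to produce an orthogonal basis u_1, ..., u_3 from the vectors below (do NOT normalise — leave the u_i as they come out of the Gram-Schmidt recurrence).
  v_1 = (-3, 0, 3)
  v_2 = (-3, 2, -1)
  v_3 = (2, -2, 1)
Orthogonal basis:
  u_1 = (-3, 0, 3)
  u_2 = (-2, 2, -2)
  u_3 = (-1/6, -1/3, -1/6)

Apply the Gram-Schmidt recurrence
  u_1 = v_1
  u_i = v_i − Σ_{j<i} ((v_i · u_j) / (u_j · u_j)) · u_j.

Step by step this gives:
  u_1 = (-3, 0, 3)
  u_2 = (-2, 2, -2)
  u_3 = (-1/6, -1/3, -1/6)

Orthogonality check:
  u_2 · u_1 = 0 (should be 0)
  u_3 · u_1 = 0 (should be 0)
  u_3 · u_2 = 0 (should be 0)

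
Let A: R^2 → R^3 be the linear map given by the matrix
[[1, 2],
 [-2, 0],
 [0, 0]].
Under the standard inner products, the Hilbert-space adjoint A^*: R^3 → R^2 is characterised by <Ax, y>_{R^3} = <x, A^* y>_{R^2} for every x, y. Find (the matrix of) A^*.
A^* = A^T =
[[1, -2, 0],
 [2, 0, 0]]

For real matrices with standard dot products, the defining identity <Ax, y> = <x, A^* y> gives (Ax)^T y = x^T (A^*) y, i.e. x^T A^T y = x^T (A^*) y. Since this holds for all x, y, we must have A^* = A^T. Therefore
A^* =
[[1, -2, 0],
 [2, 0, 0]].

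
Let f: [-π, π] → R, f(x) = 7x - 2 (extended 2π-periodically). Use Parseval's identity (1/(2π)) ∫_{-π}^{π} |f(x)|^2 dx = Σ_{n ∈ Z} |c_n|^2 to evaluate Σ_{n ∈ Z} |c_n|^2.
Σ |c_n|^2 = 49π^2/3 + 4

Expand and integrate term by term over [-π, π]:
  ∫ (7x)^2 dx = 49·(2π^3/3); ∫ 2·7·(-2)·x dx = 0 (odd integrand); ∫ (-2)^2 dx = 4·2π.
So (1/(2π)) ∫_{-π}^{π} (7x - 2)^2 dx = 49π^2/3 + 4 = 49π^2/3 + 4.
Parseval ⇒ Σ |c_n|^2 = 49π^2/3 + 4.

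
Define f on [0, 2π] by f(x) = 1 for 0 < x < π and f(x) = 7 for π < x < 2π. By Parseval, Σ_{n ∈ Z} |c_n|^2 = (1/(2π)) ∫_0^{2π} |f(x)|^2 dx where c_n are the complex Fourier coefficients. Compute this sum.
Σ |c_n|^2 = 25

Parseval equates the L^2 energy of f (normalised by 1/(2π)) with the ℓ^2 sum of its Fourier coefficients: (1/(2π)) ∫_0^{2π} |f|^2 = Σ |c_n|^2.
Compute the left side: (1/(2π)) [∫_0^π 1^2 dx + ∫_π^{2π} 7^2 dx] = (1/(2π)) · (1π + 49π) = (1 + 49)/2 = 25.
So Σ_{n ∈ Z} |c_n|^2 = 25.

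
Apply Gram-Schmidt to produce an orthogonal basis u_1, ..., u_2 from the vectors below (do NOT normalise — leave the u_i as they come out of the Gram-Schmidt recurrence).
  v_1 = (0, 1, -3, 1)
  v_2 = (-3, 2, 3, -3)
Orthogonal basis:
  u_1 = (0, 1, -3, 1)
  u_2 = (-3, 32/11, 3/11, -23/11)

Apply the Gram-Schmidt recurrence
  u_1 = v_1
  u_i = v_i − Σ_{j<i} ((v_i · u_j) / (u_j · u_j)) · u_j.

Step by step this gives:
  u_1 = (0, 1, -3, 1)
  u_2 = (-3, 32/11, 3/11, -23/11)

Orthogonality check:
  u_2 · u_1 = 0 (should be 0)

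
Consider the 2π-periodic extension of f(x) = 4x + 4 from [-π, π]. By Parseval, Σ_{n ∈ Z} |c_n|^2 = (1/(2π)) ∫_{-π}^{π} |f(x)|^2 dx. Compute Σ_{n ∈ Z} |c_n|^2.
Σ |c_n|^2 = 16π^2/3 + 16

Expand and integrate term by term over [-π, π]:
  ∫ (4x)^2 dx = 16·(2π^3/3); ∫ 2·4·(4)·x dx = 0 (odd integrand); ∫ 4^2 dx = 16·2π.
So (1/(2π)) ∫_{-π}^{π} (4x + 4)^2 dx = 16π^2/3 + 16 = 16π^2/3 + 16.
Parseval ⇒ Σ |c_n|^2 = 16π^2/3 + 16.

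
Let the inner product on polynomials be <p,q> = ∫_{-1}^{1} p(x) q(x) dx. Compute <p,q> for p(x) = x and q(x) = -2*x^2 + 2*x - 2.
<p,q> = 4/3

Expand the product: p(x)·q(x) = -2*x^3 + 2*x^2 - 2*x.
∫_{-1}^{1} of each monomial x^k gives [2/(k+1) if k even, 0 if k odd]. Integrating term-by-term (or equivalently evaluating the antiderivative F(x) = -x^4/2 + 2*x^3/3 - x^2 at the endpoints):
  F(1) − F(−1) = -5/6 − (-13/6) = 4/3.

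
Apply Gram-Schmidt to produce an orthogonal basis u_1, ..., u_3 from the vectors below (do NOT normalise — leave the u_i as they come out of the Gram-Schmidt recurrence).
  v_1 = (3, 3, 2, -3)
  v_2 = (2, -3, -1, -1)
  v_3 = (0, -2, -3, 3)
Orthogonal basis:
  u_1 = (3, 3, 2, -3)
  u_2 = (68/31, -87/31, -27/31, -37/31)
  u_3 = (621/461, 419/461, -633/461, 618/461)

Apply the Gram-Schmidt recurrence
  u_1 = v_1
  u_i = v_i − Σ_{j<i} ((v_i · u_j) / (u_j · u_j)) · u_j.

Step by step this gives:
  u_1 = (3, 3, 2, -3)
  u_2 = (68/31, -87/31, -27/31, -37/31)
  u_3 = (621/461, 419/461, -633/461, 618/461)

Orthogonality check:
  u_2 · u_1 = 0 (should be 0)
  u_3 · u_1 = 0 (should be 0)
  u_3 · u_2 = 0 (should be 0)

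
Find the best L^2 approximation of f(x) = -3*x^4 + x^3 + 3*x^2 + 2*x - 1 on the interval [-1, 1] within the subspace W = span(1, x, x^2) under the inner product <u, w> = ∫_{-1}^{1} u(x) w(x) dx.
g(x) = 3*x^2/7 + 13*x/5 - 26/35

The best approximation g ∈ W is the orthogonal projection of f onto W. Writing g = a_0 + a_1 x + a_2 x^2, the coefficients solve the normal equations G · a = b where
  G_{ij} = <φ_i, φ_j> and b_i = <f, φ_i>, with φ_0 = 1, φ_1 = x, φ_2 = x^2.
G =
  [2, 0, 2/3]
  [0, 2/3, 0]
  [2/3, 0, 2/5],
b = (-6/5, 26/15, -34/105).
Solving gives a_0 = -26/35, a_1 = 13/5, a_2 = 3/7, so
  g(x) = 3*x^2/7 + 13*x/5 - 26/35.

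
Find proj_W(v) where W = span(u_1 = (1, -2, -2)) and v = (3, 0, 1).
proj_W(v) = (1/9, -2/9, -2/9)

Set up U = [u_1 | ... | u_1] ∈ R^(3×1). The projector onto W = col(U) is P = U (U^T U)^(-1) U^T.
Compute U^T U =
  [9],
and U^T v = (1).
Solve U^T U · c = U^T v for the coefficients: c = (1/9). The projection is proj_W(v) = U c.
Check: (v - proj_W(v)) · u_1 = 0  (should be 0).
Result: proj_W(v) = (1/9, -2/9, -2/9).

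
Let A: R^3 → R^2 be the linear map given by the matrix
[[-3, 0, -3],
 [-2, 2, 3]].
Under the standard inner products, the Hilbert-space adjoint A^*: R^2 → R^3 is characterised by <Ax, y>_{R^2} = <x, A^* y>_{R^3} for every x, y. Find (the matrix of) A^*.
A^* = A^T =
[[-3, -2],
 [0, 2],
 [-3, 3]]

For real matrices with standard dot products, the defining identity <Ax, y> = <x, A^* y> gives (Ax)^T y = x^T (A^*) y, i.e. x^T A^T y = x^T (A^*) y. Since this holds for all x, y, we must have A^* = A^T. Therefore
A^* =
[[-3, -2],
 [0, 2],
 [-3, 3]].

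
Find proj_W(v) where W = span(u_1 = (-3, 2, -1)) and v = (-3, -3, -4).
proj_W(v) = (-3/2, 1, -1/2)

Set up U = [u_1 | ... | u_1] ∈ R^(3×1). The projector onto W = col(U) is P = U (U^T U)^(-1) U^T.
Compute U^T U =
  [14],
and U^T v = (7).
Solve U^T U · c = U^T v for the coefficients: c = (1/2). The projection is proj_W(v) = U c.
Check: (v - proj_W(v)) · u_1 = 0  (should be 0).
Result: proj_W(v) = (-3/2, 1, -1/2).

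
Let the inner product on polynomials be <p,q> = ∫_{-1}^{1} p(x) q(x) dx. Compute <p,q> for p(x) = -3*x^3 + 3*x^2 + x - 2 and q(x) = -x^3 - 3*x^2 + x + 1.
<p,q> = -176/105

Expand the product: p(x)·q(x) = 3*x^6 + 6*x^5 - 13*x^4 - x^3 + 10*x^2 - x - 2.
∫_{-1}^{1} of each monomial x^k gives [2/(k+1) if k even, 0 if k odd]. Integrating term-by-term (or equivalently evaluating the antiderivative F(x) = 3*x^7/7 + x^6 - 13*x^5/5 - x^4/4 + 10*x^3/3 - x^2/2 - 2*x at the endpoints):
  F(1) − F(−1) = -247/420 − (457/420) = -176/105.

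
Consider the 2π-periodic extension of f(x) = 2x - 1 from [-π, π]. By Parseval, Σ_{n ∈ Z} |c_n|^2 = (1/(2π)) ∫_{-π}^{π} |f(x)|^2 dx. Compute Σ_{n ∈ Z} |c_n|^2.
Σ |c_n|^2 = 4π^2/3 + 1

Expand and integrate term by term over [-π, π]:
  ∫ (2x)^2 dx = 4·(2π^3/3); ∫ 2·2·(-1)·x dx = 0 (odd integrand); ∫ (-1)^2 dx = 1·2π.
So (1/(2π)) ∫_{-π}^{π} (2x - 1)^2 dx = 4π^2/3 + 1 = 4π^2/3 + 1.
Parseval ⇒ Σ |c_n|^2 = 4π^2/3 + 1.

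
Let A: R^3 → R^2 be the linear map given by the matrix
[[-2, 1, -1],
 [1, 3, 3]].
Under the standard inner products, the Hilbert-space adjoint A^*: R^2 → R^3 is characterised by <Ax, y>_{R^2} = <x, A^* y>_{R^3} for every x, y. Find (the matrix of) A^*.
A^* = A^T =
[[-2, 1],
 [1, 3],
 [-1, 3]]

For real matrices with standard dot products, the defining identity <Ax, y> = <x, A^* y> gives (Ax)^T y = x^T (A^*) y, i.e. x^T A^T y = x^T (A^*) y. Since this holds for all x, y, we must have A^* = A^T. Therefore
A^* =
[[-2, 1],
 [1, 3],
 [-1, 3]].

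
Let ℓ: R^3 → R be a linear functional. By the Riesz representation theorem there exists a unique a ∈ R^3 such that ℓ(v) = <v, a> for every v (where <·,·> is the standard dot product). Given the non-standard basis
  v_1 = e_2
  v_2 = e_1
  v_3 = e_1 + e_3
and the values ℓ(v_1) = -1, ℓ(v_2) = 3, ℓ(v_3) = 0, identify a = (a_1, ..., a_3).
a = (3, -1, -3)

Write a = (a_1, ..., a_3) in the standard basis. For each basis vector v_i, ℓ(v_i) = <v_i, a> is a linear equation in the a_j's. Collect the n equations into a matrix system V a = ℓ, where row i of V is v_i (expressed in the standard basis). Since V is invertible (lower-triangular with 1s on the diagonal, up to permutation), solve by back-substitution:
  V =
[[0, 1, 0],
 [1, 0, 0],
 [1, 0, 1]]
  V a = (-1, 3, 0)
Solving gives a = (3, -1, -3).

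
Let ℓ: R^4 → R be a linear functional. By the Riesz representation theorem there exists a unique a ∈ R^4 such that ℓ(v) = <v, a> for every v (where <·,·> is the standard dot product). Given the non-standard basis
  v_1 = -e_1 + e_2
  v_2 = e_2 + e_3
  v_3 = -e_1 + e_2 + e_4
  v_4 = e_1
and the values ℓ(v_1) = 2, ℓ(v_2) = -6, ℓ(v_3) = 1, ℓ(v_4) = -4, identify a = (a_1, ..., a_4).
a = (-4, -2, -4, -1)

Write a = (a_1, ..., a_4) in the standard basis. For each basis vector v_i, ℓ(v_i) = <v_i, a> is a linear equation in the a_j's. Collect the n equations into a matrix system V a = ℓ, where row i of V is v_i (expressed in the standard basis). Since V is invertible (lower-triangular with 1s on the diagonal, up to permutation), solve by back-substitution:
  V =
[[-1, 1, 0, 0],
 [0, 1, 1, 0],
 [-1, 1, 0, 1],
 [1, 0, 0, 0]]
  V a = (2, -6, 1, -4)
Solving gives a = (-4, -2, -4, -1).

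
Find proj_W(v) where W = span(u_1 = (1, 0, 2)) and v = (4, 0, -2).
proj_W(v) = (0, 0, 0)

Set up U = [u_1 | ... | u_1] ∈ R^(3×1). The projector onto W = col(U) is P = U (U^T U)^(-1) U^T.
Compute U^T U =
  [5],
and U^T v = (0).
Solve U^T U · c = U^T v for the coefficients: c = (0). The projection is proj_W(v) = U c.
Check: (v - proj_W(v)) · u_1 = 0  (should be 0).
Result: proj_W(v) = (0, 0, 0).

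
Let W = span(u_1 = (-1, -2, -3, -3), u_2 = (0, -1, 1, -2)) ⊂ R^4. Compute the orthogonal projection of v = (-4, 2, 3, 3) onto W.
proj_W(v) = (83/113, 191/113, 224/113, 299/113)

Set up U = [u_1 | ... | u_2] ∈ R^(4×2). The projector onto W = col(U) is P = U (U^T U)^(-1) U^T.
Compute U^T U =
  [23, 5]
  [5, 6],
and U^T v = (-18, -5).
Solve U^T U · c = U^T v for the coefficients: c = (-83/113, -25/113). The projection is proj_W(v) = U c.
Check: (v - proj_W(v)) · u_1 = 0  (should be 0).
Check: (v - proj_W(v)) · u_2 = 0  (should be 0).
Result: proj_W(v) = (83/113, 191/113, 224/113, 299/113).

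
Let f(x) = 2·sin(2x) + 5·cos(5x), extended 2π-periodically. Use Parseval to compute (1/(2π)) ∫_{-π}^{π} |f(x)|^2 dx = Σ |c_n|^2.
Σ |c_n|^2 = 29/2

Expand |f|^2 and use orthogonality of {sin(nx), cos(mx)} on [-π, π]:
  ∫_{-π}^{π} sin(nx)^2 dx = π, ∫ cos(mx)^2 dx = π, and cross terms integrate to 0.
So ∫_{-π}^{π} f(x)^2 dx = 2^2 · π + 5^2 · π = (4 + 25)π.
Divide by 2π: (4 + 25)/2 = 29/2.
By Parseval, this equals Σ |c_n|^2.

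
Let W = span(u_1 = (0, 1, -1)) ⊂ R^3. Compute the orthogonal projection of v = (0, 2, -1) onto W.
proj_W(v) = (0, 3/2, -3/2)

Set up U = [u_1 | ... | u_1] ∈ R^(3×1). The projector onto W = col(U) is P = U (U^T U)^(-1) U^T.
Compute U^T U =
  [2],
and U^T v = (3).
Solve U^T U · c = U^T v for the coefficients: c = (3/2). The projection is proj_W(v) = U c.
Check: (v - proj_W(v)) · u_1 = 0  (should be 0).
Result: proj_W(v) = (0, 3/2, -3/2).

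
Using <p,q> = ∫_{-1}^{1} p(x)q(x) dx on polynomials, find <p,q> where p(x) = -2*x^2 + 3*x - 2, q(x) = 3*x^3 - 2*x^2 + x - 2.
<p,q> = 308/15

Expand the product: p(x)·q(x) = -6*x^5 + 13*x^4 - 14*x^3 + 11*x^2 - 8*x + 4.
∫_{-1}^{1} of each monomial x^k gives [2/(k+1) if k even, 0 if k odd]. Integrating term-by-term (or equivalently evaluating the antiderivative F(x) = -x^6 + 13*x^5/5 - 7*x^4/2 + 11*x^3/3 - 4*x^2 + 4*x at the endpoints):
  F(1) − F(−1) = 53/30 − (-563/30) = 308/15.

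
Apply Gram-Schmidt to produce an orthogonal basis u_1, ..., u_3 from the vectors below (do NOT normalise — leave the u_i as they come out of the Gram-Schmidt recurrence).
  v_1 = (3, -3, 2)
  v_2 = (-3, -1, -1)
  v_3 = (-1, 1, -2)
Orthogonal basis:
  u_1 = (3, -3, 2)
  u_2 = (-21/11, -23/11, -3/11)
  u_3 = (40/89, -24/89, -96/89)

Apply the Gram-Schmidt recurrence
  u_1 = v_1
  u_i = v_i − Σ_{j<i} ((v_i · u_j) / (u_j · u_j)) · u_j.

Step by step this gives:
  u_1 = (3, -3, 2)
  u_2 = (-21/11, -23/11, -3/11)
  u_3 = (40/89, -24/89, -96/89)

Orthogonality check:
  u_2 · u_1 = 0 (should be 0)
  u_3 · u_1 = 0 (should be 0)
  u_3 · u_2 = 0 (should be 0)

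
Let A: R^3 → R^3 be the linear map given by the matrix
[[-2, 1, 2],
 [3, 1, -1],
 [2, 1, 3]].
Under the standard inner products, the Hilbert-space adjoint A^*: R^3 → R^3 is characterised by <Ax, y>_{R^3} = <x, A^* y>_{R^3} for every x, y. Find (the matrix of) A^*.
A^* = A^T =
[[-2, 3, 2],
 [1, 1, 1],
 [2, -1, 3]]

For real matrices with standard dot products, the defining identity <Ax, y> = <x, A^* y> gives (Ax)^T y = x^T (A^*) y, i.e. x^T A^T y = x^T (A^*) y. Since this holds for all x, y, we must have A^* = A^T. Therefore
A^* =
[[-2, 3, 2],
 [1, 1, 1],
 [2, -1, 3]].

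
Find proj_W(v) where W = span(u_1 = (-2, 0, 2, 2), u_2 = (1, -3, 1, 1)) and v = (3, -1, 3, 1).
proj_W(v) = (27/35, -87/35, 31/35, 31/35)

Set up U = [u_1 | ... | u_2] ∈ R^(4×2). The projector onto W = col(U) is P = U (U^T U)^(-1) U^T.
Compute U^T U =
  [12, 2]
  [2, 12],
and U^T v = (2, 10).
Solve U^T U · c = U^T v for the coefficients: c = (1/35, 29/35). The projection is proj_W(v) = U c.
Check: (v - proj_W(v)) · u_1 = 0  (should be 0).
Check: (v - proj_W(v)) · u_2 = 0  (should be 0).
Result: proj_W(v) = (27/35, -87/35, 31/35, 31/35).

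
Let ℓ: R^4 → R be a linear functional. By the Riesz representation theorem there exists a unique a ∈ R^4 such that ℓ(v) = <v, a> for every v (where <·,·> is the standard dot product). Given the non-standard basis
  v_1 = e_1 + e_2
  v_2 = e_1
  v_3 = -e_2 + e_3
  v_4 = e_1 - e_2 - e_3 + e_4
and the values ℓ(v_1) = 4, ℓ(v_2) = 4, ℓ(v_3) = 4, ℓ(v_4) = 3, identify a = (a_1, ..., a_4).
a = (4, 0, 4, 3)

Write a = (a_1, ..., a_4) in the standard basis. For each basis vector v_i, ℓ(v_i) = <v_i, a> is a linear equation in the a_j's. Collect the n equations into a matrix system V a = ℓ, where row i of V is v_i (expressed in the standard basis). Since V is invertible (lower-triangular with 1s on the diagonal, up to permutation), solve by back-substitution:
  V =
[[1, 1, 0, 0],
 [1, 0, 0, 0],
 [0, -1, 1, 0],
 [1, -1, -1, 1]]
  V a = (4, 4, 4, 3)
Solving gives a = (4, 0, 4, 3).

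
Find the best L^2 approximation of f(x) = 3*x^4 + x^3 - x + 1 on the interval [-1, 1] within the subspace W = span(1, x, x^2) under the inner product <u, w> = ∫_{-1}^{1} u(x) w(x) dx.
g(x) = 18*x^2/7 - 2*x/5 + 26/35

The best approximation g ∈ W is the orthogonal projection of f onto W. Writing g = a_0 + a_1 x + a_2 x^2, the coefficients solve the normal equations G · a = b where
  G_{ij} = <φ_i, φ_j> and b_i = <f, φ_i>, with φ_0 = 1, φ_1 = x, φ_2 = x^2.
G =
  [2, 0, 2/3]
  [0, 2/3, 0]
  [2/3, 0, 2/5],
b = (16/5, -4/15, 32/21).
Solving gives a_0 = 26/35, a_1 = -2/5, a_2 = 18/7, so
  g(x) = 18*x^2/7 - 2*x/5 + 26/35.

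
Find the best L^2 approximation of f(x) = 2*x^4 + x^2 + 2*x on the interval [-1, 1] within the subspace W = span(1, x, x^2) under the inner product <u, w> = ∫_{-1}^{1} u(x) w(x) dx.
g(x) = 19*x^2/7 + 2*x - 6/35

The best approximation g ∈ W is the orthogonal projection of f onto W. Writing g = a_0 + a_1 x + a_2 x^2, the coefficients solve the normal equations G · a = b where
  G_{ij} = <φ_i, φ_j> and b_i = <f, φ_i>, with φ_0 = 1, φ_1 = x, φ_2 = x^2.
G =
  [2, 0, 2/3]
  [0, 2/3, 0]
  [2/3, 0, 2/5],
b = (22/15, 4/3, 34/35).
Solving gives a_0 = -6/35, a_1 = 2, a_2 = 19/7, so
  g(x) = 19*x^2/7 + 2*x - 6/35.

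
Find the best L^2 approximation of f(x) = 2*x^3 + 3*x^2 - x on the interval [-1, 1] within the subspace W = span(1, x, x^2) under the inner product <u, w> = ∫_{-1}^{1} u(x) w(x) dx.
g(x) = 3*x^2 + x/5

The best approximation g ∈ W is the orthogonal projection of f onto W. Writing g = a_0 + a_1 x + a_2 x^2, the coefficients solve the normal equations G · a = b where
  G_{ij} = <φ_i, φ_j> and b_i = <f, φ_i>, with φ_0 = 1, φ_1 = x, φ_2 = x^2.
G =
  [2, 0, 2/3]
  [0, 2/3, 0]
  [2/3, 0, 2/5],
b = (2, 2/15, 6/5).
Solving gives a_0 = 0, a_1 = 1/5, a_2 = 3, so
  g(x) = 3*x^2 + x/5.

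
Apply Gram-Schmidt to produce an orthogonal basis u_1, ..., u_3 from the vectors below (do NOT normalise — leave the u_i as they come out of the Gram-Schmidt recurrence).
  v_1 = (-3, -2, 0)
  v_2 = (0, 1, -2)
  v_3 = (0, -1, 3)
Orthogonal basis:
  u_1 = (-3, -2, 0)
  u_2 = (-6/13, 9/13, -2)
  u_3 = (-12/61, 18/61, 9/61)

Apply the Gram-Schmidt recurrence
  u_1 = v_1
  u_i = v_i − Σ_{j<i} ((v_i · u_j) / (u_j · u_j)) · u_j.

Step by step this gives:
  u_1 = (-3, -2, 0)
  u_2 = (-6/13, 9/13, -2)
  u_3 = (-12/61, 18/61, 9/61)

Orthogonality check:
  u_2 · u_1 = 0 (should be 0)
  u_3 · u_1 = 0 (should be 0)
  u_3 · u_2 = 0 (should be 0)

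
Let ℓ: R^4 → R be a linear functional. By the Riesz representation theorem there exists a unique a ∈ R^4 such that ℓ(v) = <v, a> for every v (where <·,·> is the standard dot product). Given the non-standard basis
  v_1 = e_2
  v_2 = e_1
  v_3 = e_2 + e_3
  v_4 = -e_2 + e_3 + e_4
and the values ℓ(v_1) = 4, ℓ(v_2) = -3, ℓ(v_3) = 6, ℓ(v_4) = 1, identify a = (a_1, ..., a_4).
a = (-3, 4, 2, 3)

Write a = (a_1, ..., a_4) in the standard basis. For each basis vector v_i, ℓ(v_i) = <v_i, a> is a linear equation in the a_j's. Collect the n equations into a matrix system V a = ℓ, where row i of V is v_i (expressed in the standard basis). Since V is invertible (lower-triangular with 1s on the diagonal, up to permutation), solve by back-substitution:
  V =
[[0, 1, 0, 0],
 [1, 0, 0, 0],
 [0, 1, 1, 0],
 [0, -1, 1, 1]]
  V a = (4, -3, 6, 1)
Solving gives a = (-3, 4, 2, 3).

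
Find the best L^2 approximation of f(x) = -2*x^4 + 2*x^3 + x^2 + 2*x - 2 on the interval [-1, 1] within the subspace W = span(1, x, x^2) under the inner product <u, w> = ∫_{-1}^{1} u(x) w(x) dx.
g(x) = -5*x^2/7 + 16*x/5 - 64/35

The best approximation g ∈ W is the orthogonal projection of f onto W. Writing g = a_0 + a_1 x + a_2 x^2, the coefficients solve the normal equations G · a = b where
  G_{ij} = <φ_i, φ_j> and b_i = <f, φ_i>, with φ_0 = 1, φ_1 = x, φ_2 = x^2.
G =
  [2, 0, 2/3]
  [0, 2/3, 0]
  [2/3, 0, 2/5],
b = (-62/15, 32/15, -158/105).
Solving gives a_0 = -64/35, a_1 = 16/5, a_2 = -5/7, so
  g(x) = -5*x^2/7 + 16*x/5 - 64/35.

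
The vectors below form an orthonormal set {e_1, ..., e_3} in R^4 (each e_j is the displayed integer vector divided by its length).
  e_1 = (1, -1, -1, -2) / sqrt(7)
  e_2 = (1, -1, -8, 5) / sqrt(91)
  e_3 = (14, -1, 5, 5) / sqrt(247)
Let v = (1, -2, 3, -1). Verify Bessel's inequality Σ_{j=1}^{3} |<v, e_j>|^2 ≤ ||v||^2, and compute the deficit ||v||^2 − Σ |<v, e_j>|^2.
Σ |<v, e_j>|^2 = 204/19; ||v||^2 = 15; deficit = 81/19

Write each e_j = u_j / sqrt(<u_j, u_j>) where u_j is the displayed integer vector. Then <v, e_j> = <v, u_j> / sqrt(<u_j, u_j>), so |<v, e_j>|^2 = <v, u_j>^2 / <u_j, u_j>.
Coefficients: <v, e_1> = 2/sqrt(7), <v, e_2> = -26/sqrt(91), <v, e_3> = 26/sqrt(247).
Square and sum: Σ |<v, e_j>|^2 = 204/19.
Compute ||v||^2 = v·v = 15.
Deficit = 15 − 204/19 = 81/19 ≥ 0, confirming Bessel's inequality. (The deficit equals ||v − Σ <v,e_j> e_j||^2, the squared distance from v to span{e_j}.)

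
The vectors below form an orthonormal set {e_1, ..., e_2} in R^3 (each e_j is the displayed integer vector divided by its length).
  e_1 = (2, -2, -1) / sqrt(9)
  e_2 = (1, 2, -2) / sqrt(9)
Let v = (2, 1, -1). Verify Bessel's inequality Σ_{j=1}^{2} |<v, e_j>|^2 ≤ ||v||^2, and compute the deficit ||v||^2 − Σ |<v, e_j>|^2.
Σ |<v, e_j>|^2 = 5; ||v||^2 = 6; deficit = 1

Write each e_j = u_j / sqrt(<u_j, u_j>) where u_j is the displayed integer vector. Then <v, e_j> = <v, u_j> / sqrt(<u_j, u_j>), so |<v, e_j>|^2 = <v, u_j>^2 / <u_j, u_j>.
Coefficients: <v, e_1> = 3/sqrt(9), <v, e_2> = 6/sqrt(9).
Square and sum: Σ |<v, e_j>|^2 = 5.
Compute ||v||^2 = v·v = 6.
Deficit = 6 − 5 = 1 ≥ 0, confirming Bessel's inequality. (The deficit equals ||v − Σ <v,e_j> e_j||^2, the squared distance from v to span{e_j}.)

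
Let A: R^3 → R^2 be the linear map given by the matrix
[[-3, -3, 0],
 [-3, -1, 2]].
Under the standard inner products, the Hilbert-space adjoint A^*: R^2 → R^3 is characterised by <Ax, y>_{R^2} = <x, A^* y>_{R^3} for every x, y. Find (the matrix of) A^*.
A^* = A^T =
[[-3, -3],
 [-3, -1],
 [0, 2]]

For real matrices with standard dot products, the defining identity <Ax, y> = <x, A^* y> gives (Ax)^T y = x^T (A^*) y, i.e. x^T A^T y = x^T (A^*) y. Since this holds for all x, y, we must have A^* = A^T. Therefore
A^* =
[[-3, -3],
 [-3, -1],
 [0, 2]].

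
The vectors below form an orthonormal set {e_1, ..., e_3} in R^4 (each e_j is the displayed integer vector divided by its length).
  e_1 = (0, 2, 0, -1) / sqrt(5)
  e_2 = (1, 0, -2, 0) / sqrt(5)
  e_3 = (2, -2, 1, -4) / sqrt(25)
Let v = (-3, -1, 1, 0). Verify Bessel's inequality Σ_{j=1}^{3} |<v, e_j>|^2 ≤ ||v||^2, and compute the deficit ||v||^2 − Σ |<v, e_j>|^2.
Σ |<v, e_j>|^2 = 154/25; ||v||^2 = 11; deficit = 121/25

Write each e_j = u_j / sqrt(<u_j, u_j>) where u_j is the displayed integer vector. Then <v, e_j> = <v, u_j> / sqrt(<u_j, u_j>), so |<v, e_j>|^2 = <v, u_j>^2 / <u_j, u_j>.
Coefficients: <v, e_1> = -2/sqrt(5), <v, e_2> = -5/sqrt(5), <v, e_3> = -3/sqrt(25).
Square and sum: Σ |<v, e_j>|^2 = 154/25.
Compute ||v||^2 = v·v = 11.
Deficit = 11 − 154/25 = 121/25 ≥ 0, confirming Bessel's inequality. (The deficit equals ||v − Σ <v,e_j> e_j||^2, the squared distance from v to span{e_j}.)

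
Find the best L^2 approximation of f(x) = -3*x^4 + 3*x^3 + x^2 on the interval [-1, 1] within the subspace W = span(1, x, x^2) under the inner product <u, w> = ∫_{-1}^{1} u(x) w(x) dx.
g(x) = -11*x^2/7 + 9*x/5 + 9/35

The best approximation g ∈ W is the orthogonal projection of f onto W. Writing g = a_0 + a_1 x + a_2 x^2, the coefficients solve the normal equations G · a = b where
  G_{ij} = <φ_i, φ_j> and b_i = <f, φ_i>, with φ_0 = 1, φ_1 = x, φ_2 = x^2.
G =
  [2, 0, 2/3]
  [0, 2/3, 0]
  [2/3, 0, 2/5],
b = (-8/15, 6/5, -16/35).
Solving gives a_0 = 9/35, a_1 = 9/5, a_2 = -11/7, so
  g(x) = -11*x^2/7 + 9*x/5 + 9/35.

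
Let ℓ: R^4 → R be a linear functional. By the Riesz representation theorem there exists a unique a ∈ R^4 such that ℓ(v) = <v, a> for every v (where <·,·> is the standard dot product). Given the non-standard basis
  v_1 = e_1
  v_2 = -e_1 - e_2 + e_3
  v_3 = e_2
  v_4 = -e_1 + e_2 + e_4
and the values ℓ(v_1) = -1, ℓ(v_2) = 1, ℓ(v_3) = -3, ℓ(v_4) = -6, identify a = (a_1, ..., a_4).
a = (-1, -3, -3, -4)

Write a = (a_1, ..., a_4) in the standard basis. For each basis vector v_i, ℓ(v_i) = <v_i, a> is a linear equation in the a_j's. Collect the n equations into a matrix system V a = ℓ, where row i of V is v_i (expressed in the standard basis). Since V is invertible (lower-triangular with 1s on the diagonal, up to permutation), solve by back-substitution:
  V =
[[1, 0, 0, 0],
 [-1, -1, 1, 0],
 [0, 1, 0, 0],
 [-1, 1, 0, 1]]
  V a = (-1, 1, -3, -6)
Solving gives a = (-1, -3, -3, -4).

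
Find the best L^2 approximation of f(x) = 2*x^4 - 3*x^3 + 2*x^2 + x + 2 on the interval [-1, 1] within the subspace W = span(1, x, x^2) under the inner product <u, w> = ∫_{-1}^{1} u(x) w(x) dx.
g(x) = 26*x^2/7 - 4*x/5 + 64/35

The best approximation g ∈ W is the orthogonal projection of f onto W. Writing g = a_0 + a_1 x + a_2 x^2, the coefficients solve the normal equations G · a = b where
  G_{ij} = <φ_i, φ_j> and b_i = <f, φ_i>, with φ_0 = 1, φ_1 = x, φ_2 = x^2.
G =
  [2, 0, 2/3]
  [0, 2/3, 0]
  [2/3, 0, 2/5],
b = (92/15, -8/15, 284/105).
Solving gives a_0 = 64/35, a_1 = -4/5, a_2 = 26/7, so
  g(x) = 26*x^2/7 - 4*x/5 + 64/35.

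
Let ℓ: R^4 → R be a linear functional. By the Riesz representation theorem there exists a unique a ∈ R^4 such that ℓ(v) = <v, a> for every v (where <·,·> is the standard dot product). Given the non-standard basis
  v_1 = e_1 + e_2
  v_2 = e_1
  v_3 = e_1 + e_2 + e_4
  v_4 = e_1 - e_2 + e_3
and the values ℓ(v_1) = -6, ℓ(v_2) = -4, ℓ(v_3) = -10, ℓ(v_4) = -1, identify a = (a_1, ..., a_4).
a = (-4, -2, 1, -4)

Write a = (a_1, ..., a_4) in the standard basis. For each basis vector v_i, ℓ(v_i) = <v_i, a> is a linear equation in the a_j's. Collect the n equations into a matrix system V a = ℓ, where row i of V is v_i (expressed in the standard basis). Since V is invertible (lower-triangular with 1s on the diagonal, up to permutation), solve by back-substitution:
  V =
[[1, 1, 0, 0],
 [1, 0, 0, 0],
 [1, 1, 0, 1],
 [1, -1, 1, 0]]
  V a = (-6, -4, -10, -1)
Solving gives a = (-4, -2, 1, -4).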